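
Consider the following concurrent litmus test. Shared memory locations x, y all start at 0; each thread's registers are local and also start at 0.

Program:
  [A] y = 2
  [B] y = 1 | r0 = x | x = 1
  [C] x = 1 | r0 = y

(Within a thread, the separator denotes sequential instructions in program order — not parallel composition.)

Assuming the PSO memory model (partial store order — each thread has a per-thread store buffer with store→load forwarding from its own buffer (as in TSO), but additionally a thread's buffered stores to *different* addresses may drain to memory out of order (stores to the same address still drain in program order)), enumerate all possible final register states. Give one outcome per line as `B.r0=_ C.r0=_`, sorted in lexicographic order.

outcome vector order: (B.r0,C.r0)
|PSO outcomes| = 6

B.r0=0 C.r0=0
B.r0=0 C.r0=1
B.r0=0 C.r0=2
B.r0=1 C.r0=0
B.r0=1 C.r0=1
B.r0=1 C.r0=2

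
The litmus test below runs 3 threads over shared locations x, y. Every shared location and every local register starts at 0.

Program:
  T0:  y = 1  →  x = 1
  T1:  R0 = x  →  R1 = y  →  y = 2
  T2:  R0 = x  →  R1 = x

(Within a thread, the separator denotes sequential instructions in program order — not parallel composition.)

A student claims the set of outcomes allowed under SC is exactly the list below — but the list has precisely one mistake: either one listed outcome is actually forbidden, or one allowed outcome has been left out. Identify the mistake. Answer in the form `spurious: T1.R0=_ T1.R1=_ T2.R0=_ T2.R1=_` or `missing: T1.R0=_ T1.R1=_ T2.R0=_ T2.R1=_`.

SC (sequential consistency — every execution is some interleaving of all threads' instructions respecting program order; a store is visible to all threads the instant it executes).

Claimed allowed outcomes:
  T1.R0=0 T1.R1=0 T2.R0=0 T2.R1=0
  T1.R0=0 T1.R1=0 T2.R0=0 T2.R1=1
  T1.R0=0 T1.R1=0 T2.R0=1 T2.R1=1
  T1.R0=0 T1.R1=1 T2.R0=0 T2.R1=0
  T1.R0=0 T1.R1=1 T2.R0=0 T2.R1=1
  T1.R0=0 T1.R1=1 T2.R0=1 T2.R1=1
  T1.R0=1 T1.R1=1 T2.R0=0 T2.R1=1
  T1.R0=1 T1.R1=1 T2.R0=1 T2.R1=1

outcome vector order: (T1.R0,T1.R1,T2.R0,T2.R1)
[SC] allowed = {(0,0,0,0) (0,0,0,1) (0,0,1,1) (0,1,0,0) (0,1,0,1) (0,1,1,1) (1,1,0,0) (1,1,0,1) (1,1,1,1)}
SC∖claimed = {(1,1,0,0)}

missing: T1.R0=1 T1.R1=1 T2.R0=0 T2.R1=0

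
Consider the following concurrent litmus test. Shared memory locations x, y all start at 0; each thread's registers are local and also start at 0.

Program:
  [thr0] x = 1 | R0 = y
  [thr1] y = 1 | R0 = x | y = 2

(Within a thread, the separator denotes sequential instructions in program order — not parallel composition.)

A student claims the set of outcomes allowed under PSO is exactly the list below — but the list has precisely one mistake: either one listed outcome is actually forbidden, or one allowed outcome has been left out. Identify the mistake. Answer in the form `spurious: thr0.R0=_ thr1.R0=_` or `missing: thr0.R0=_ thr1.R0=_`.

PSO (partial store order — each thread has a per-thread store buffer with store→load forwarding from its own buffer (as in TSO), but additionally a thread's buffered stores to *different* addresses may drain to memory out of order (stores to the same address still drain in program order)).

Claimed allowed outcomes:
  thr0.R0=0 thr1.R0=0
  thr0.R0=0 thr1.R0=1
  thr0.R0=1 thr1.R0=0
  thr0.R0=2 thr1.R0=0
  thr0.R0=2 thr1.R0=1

missing: thr0.R0=1 thr1.R0=1

outcome vector order: (thr0.R0,thr1.R0)
[PSO] allowed = {(0,0) (0,1) (1,0) (1,1) (2,0) (2,1)}
PSO∖claimed = {(1,1)}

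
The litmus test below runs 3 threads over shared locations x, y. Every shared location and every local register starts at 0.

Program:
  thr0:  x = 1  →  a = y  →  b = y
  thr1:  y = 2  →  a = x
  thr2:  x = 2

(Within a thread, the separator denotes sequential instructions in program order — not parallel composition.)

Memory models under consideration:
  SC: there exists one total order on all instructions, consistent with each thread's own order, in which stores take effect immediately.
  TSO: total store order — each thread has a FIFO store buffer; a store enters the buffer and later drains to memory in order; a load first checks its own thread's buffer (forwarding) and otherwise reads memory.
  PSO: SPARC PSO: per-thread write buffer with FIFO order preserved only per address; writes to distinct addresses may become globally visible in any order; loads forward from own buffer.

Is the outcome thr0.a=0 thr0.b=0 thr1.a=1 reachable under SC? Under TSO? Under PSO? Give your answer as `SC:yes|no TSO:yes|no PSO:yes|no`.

outcome vector order: (thr0.a,thr0.b,thr1.a)
[SC] allowed = {(0,0,1) (0,0,2) (0,2,1) (0,2,2) (2,2,0) (2,2,1) (2,2,2)}
[TSO] allowed = {(0,0,0) (0,0,1) (0,0,2) (0,2,0) (0,2,1) (0,2,2) (2,2,0) (2,2,1) (2,2,2)}
[PSO] allowed = {(0,0,0) (0,0,1) (0,0,2) (0,2,0) (0,2,1) (0,2,2) (2,2,0) (2,2,1) (2,2,2)}
target (0,0,1) ∈ {SC,TSO,PSO}

SC:yes TSO:yes PSO:yes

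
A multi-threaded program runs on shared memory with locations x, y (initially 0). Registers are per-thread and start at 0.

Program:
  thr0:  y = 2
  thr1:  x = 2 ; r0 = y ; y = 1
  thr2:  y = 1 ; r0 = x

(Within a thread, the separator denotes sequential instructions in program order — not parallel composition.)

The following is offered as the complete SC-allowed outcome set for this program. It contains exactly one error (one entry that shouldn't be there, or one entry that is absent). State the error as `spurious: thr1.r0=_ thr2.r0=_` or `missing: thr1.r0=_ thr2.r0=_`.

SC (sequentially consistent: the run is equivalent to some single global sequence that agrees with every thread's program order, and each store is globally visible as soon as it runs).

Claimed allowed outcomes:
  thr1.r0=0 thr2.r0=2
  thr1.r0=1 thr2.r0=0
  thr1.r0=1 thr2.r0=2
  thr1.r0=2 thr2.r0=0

outcome vector order: (thr1.r0,thr2.r0)
under SC → 0/2, 1/0, 1/2, 2/0, 2/2
SC∖claimed = {2/2}

missing: thr1.r0=2 thr2.r0=2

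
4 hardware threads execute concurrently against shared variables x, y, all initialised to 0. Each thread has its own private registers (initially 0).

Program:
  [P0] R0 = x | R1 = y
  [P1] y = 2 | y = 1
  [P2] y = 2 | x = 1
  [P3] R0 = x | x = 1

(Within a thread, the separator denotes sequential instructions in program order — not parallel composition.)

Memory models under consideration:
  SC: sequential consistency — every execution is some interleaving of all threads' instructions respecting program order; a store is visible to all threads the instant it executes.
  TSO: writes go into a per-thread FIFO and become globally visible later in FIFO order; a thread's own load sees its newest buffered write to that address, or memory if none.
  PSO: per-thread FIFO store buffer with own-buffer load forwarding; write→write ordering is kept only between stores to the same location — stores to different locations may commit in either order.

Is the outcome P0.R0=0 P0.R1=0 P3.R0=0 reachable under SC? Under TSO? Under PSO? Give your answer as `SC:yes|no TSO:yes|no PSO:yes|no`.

outcome vector order: (P0.R0,P0.R1,P3.R0)
SC (11): 000 001 010 011 020 021 100 110 111 120 121
TSO (11): 000 001 010 011 020 021 100 110 111 120 121
PSO (12): 000 001 010 011 020 021 100 101 110 111 120 121
target 000 ∈ {SC,TSO,PSO}

SC:yes TSO:yes PSO:yes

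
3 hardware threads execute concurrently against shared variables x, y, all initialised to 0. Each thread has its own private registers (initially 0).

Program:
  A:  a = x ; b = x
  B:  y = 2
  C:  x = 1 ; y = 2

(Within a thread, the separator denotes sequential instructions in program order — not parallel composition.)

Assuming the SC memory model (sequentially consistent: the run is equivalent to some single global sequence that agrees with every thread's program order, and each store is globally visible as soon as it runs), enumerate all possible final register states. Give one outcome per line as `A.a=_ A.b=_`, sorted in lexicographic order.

outcome vector order: (A.a,A.b)
|SC outcomes| = 3

A.a=0 A.b=0
A.a=0 A.b=1
A.a=1 A.b=1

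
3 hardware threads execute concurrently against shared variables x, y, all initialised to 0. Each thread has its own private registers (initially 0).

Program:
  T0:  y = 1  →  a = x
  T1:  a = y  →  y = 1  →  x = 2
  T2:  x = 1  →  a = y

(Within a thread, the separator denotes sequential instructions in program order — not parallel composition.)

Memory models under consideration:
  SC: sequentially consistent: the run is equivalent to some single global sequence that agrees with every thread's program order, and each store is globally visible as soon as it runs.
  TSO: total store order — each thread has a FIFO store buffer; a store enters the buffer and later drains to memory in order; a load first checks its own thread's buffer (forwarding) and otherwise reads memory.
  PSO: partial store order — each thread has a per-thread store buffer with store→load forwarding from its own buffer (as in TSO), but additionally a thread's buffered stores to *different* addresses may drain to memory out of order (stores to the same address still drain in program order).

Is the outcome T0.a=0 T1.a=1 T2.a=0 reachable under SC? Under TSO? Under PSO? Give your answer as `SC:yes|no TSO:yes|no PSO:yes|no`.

outcome vector order: (T0.a,T1.a,T2.a)
SC (10): 001 011 100 101 110 111 200 201 210 211
TSO (12): 000 001 010 011 100 101 110 111 200 201 210 211
PSO (12): 000 001 010 011 100 101 110 111 200 201 210 211
target 010 ∈ {TSO,PSO}

SC:no TSO:yes PSO:yes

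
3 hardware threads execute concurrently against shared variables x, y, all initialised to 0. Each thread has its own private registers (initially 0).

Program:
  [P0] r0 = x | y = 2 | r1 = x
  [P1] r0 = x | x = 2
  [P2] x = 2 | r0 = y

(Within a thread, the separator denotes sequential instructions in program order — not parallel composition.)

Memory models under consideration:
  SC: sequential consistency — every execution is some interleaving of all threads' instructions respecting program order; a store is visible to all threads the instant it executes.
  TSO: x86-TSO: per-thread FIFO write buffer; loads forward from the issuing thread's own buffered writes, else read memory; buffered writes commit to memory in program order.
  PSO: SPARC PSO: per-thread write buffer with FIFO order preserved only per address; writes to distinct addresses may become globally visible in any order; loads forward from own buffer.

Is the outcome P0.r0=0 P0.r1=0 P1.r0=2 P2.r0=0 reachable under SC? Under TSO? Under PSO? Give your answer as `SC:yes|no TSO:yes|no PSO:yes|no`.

SC:no TSO:yes PSO:yes

outcome vector order: (P0.r0,P0.r1,P1.r0,P2.r0)
[SC] allowed = {0/0/0/2 0/0/2/2 0/2/0/0 0/2/0/2 0/2/2/0 0/2/2/2 2/2/0/0 2/2/0/2 2/2/2/0 2/2/2/2}
[TSO] allowed = {0/0/0/0 0/0/0/2 0/0/2/0 0/0/2/2 0/2/0/0 0/2/0/2 0/2/2/0 0/2/2/2 2/2/0/0 2/2/0/2 2/2/2/0 2/2/2/2}
[PSO] allowed = {0/0/0/0 0/0/0/2 0/0/2/0 0/0/2/2 0/2/0/0 0/2/0/2 0/2/2/0 0/2/2/2 2/2/0/0 2/2/0/2 2/2/2/0 2/2/2/2}
target 0/0/2/0 ∈ {TSO,PSO}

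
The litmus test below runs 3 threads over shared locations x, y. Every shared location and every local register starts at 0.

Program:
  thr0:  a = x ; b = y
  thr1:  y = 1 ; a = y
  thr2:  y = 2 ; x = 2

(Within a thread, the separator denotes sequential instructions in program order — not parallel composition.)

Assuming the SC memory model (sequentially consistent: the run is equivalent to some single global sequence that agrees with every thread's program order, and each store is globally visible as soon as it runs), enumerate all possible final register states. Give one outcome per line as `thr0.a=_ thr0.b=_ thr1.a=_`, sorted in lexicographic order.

outcome vector order: (thr0.a,thr0.b,thr1.a)
|SC outcomes| = 9

thr0.a=0 thr0.b=0 thr1.a=1
thr0.a=0 thr0.b=0 thr1.a=2
thr0.a=0 thr0.b=1 thr1.a=1
thr0.a=0 thr0.b=1 thr1.a=2
thr0.a=0 thr0.b=2 thr1.a=1
thr0.a=0 thr0.b=2 thr1.a=2
thr0.a=2 thr0.b=1 thr1.a=1
thr0.a=2 thr0.b=2 thr1.a=1
thr0.a=2 thr0.b=2 thr1.a=2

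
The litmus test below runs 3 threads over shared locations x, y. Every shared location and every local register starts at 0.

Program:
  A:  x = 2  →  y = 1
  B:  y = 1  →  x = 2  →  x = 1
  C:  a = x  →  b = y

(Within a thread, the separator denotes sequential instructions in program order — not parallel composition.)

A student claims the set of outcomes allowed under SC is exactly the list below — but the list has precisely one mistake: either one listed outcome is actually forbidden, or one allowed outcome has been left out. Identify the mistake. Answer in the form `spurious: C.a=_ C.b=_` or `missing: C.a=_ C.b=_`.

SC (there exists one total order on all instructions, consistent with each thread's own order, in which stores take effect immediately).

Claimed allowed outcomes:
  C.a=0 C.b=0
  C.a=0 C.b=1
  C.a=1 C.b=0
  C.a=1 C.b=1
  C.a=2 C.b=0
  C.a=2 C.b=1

spurious: C.a=1 C.b=0

outcome vector order: (C.a,C.b)
under SC → <0 0>, <0 1>, <1 1>, <2 0>, <2 1>
claimed∖SC = {<1 0>}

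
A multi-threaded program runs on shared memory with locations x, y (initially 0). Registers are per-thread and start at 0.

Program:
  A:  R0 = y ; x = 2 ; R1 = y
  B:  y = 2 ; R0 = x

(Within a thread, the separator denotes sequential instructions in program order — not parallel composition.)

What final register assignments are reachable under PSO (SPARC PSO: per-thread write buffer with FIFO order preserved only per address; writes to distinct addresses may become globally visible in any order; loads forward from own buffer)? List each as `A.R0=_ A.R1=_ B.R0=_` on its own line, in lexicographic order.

outcome vector order: (A.R0,A.R1,B.R0)
|PSO outcomes| = 6

A.R0=0 A.R1=0 B.R0=0
A.R0=0 A.R1=0 B.R0=2
A.R0=0 A.R1=2 B.R0=0
A.R0=0 A.R1=2 B.R0=2
A.R0=2 A.R1=2 B.R0=0
A.R0=2 A.R1=2 B.R0=2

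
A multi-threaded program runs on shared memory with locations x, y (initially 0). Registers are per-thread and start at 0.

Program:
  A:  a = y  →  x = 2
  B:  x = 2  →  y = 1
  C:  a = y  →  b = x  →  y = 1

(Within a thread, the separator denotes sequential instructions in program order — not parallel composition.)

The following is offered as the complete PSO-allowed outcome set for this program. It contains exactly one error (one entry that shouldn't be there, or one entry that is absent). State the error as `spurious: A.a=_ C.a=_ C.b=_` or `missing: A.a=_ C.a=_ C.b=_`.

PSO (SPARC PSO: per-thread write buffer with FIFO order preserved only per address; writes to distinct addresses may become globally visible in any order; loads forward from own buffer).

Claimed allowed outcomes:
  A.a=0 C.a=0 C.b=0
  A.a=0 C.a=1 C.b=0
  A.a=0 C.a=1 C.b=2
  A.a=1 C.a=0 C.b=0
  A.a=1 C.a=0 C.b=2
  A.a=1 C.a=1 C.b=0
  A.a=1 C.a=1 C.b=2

missing: A.a=0 C.a=0 C.b=2

outcome vector order: (A.a,C.a,C.b)
[PSO] allowed = {(0,0,0); (0,0,2); (0,1,0); (0,1,2); (1,0,0); (1,0,2); (1,1,0); (1,1,2)}
PSO∖claimed = {(0,0,2)}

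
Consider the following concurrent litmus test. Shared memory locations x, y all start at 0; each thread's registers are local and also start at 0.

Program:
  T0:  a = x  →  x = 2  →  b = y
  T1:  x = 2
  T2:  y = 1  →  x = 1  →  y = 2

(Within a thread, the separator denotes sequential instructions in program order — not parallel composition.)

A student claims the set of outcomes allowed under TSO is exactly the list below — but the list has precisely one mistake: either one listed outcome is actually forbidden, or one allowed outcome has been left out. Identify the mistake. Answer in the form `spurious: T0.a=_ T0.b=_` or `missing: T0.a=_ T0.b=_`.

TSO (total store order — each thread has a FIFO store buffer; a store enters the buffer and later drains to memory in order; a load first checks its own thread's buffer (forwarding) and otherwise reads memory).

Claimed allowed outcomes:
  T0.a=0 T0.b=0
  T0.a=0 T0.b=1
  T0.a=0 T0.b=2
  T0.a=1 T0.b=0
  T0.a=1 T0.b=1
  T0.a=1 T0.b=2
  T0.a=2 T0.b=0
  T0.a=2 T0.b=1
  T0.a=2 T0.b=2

outcome vector order: (T0.a,T0.b)
TSO (8): (0,0) (0,1) (0,2) (1,1) (1,2) (2,0) (2,1) (2,2)
claimed∖TSO = {(1,0)}

spurious: T0.a=1 T0.b=0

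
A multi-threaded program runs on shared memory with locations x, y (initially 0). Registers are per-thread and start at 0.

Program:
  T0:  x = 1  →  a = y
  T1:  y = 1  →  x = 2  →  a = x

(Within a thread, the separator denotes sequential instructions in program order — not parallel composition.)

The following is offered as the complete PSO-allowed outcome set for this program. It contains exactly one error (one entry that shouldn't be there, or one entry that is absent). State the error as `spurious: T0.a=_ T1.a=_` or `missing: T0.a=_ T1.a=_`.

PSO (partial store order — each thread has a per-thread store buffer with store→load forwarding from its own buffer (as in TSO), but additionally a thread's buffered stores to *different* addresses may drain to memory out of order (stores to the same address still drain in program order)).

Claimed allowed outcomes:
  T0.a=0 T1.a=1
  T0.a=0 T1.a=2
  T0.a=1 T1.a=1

outcome vector order: (T0.a,T1.a)
[PSO] allowed = {(0,1); (0,2); (1,1); (1,2)}
PSO∖claimed = {(1,2)}

missing: T0.a=1 T1.a=2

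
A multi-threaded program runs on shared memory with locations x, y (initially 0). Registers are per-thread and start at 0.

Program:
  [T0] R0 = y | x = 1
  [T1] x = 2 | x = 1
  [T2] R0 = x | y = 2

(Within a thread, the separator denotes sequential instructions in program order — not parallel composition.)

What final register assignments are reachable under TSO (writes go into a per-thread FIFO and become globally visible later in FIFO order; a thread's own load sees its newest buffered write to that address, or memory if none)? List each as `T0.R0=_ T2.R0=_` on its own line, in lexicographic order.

outcome vector order: (T0.R0,T2.R0)
|TSO outcomes| = 6

T0.R0=0 T2.R0=0
T0.R0=0 T2.R0=1
T0.R0=0 T2.R0=2
T0.R0=2 T2.R0=0
T0.R0=2 T2.R0=1
T0.R0=2 T2.R0=2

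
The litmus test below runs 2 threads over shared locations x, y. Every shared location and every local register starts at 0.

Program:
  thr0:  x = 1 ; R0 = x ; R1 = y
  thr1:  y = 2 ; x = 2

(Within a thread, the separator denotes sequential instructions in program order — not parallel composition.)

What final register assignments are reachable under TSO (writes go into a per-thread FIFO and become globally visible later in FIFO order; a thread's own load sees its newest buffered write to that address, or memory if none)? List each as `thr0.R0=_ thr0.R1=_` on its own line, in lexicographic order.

thr0.R0=1 thr0.R1=0
thr0.R0=1 thr0.R1=2
thr0.R0=2 thr0.R1=2

outcome vector order: (thr0.R0,thr0.R1)
|TSO outcomes| = 3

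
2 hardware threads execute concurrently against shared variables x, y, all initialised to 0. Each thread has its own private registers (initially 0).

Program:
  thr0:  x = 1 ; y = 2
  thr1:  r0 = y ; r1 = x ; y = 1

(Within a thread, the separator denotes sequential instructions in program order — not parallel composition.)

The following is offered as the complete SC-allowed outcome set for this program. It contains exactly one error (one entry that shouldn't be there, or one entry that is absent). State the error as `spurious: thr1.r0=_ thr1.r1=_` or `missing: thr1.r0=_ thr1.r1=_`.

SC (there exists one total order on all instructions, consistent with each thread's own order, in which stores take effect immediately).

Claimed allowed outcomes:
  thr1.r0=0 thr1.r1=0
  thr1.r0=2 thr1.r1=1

missing: thr1.r0=0 thr1.r1=1

outcome vector order: (thr1.r0,thr1.r1)
SC: 3 outcomes — {0/0 0/1 2/1}
SC∖claimed = {0/1}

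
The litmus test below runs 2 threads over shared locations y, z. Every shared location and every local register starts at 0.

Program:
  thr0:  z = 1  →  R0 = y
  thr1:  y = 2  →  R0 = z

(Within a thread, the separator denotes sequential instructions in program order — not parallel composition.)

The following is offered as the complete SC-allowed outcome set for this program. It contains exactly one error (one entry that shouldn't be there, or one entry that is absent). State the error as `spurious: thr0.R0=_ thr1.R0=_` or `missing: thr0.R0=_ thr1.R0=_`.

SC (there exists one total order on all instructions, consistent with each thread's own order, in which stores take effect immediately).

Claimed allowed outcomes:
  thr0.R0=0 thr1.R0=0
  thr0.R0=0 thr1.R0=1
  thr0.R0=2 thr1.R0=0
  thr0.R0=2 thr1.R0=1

spurious: thr0.R0=0 thr1.R0=0

outcome vector order: (thr0.R0,thr1.R0)
[SC] allowed = {(0,1); (2,0); (2,1)}
claimed∖SC = {(0,0)}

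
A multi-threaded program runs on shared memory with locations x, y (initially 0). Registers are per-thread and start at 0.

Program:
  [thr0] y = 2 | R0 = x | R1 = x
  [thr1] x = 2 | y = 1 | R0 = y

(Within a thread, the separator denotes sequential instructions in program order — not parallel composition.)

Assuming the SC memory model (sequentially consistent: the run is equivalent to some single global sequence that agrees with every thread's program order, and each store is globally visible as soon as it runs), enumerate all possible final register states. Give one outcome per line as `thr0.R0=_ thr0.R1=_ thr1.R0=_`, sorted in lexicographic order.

outcome vector order: (thr0.R0,thr0.R1,thr1.R0)
|SC outcomes| = 4

thr0.R0=0 thr0.R1=0 thr1.R0=1
thr0.R0=0 thr0.R1=2 thr1.R0=1
thr0.R0=2 thr0.R1=2 thr1.R0=1
thr0.R0=2 thr0.R1=2 thr1.R0=2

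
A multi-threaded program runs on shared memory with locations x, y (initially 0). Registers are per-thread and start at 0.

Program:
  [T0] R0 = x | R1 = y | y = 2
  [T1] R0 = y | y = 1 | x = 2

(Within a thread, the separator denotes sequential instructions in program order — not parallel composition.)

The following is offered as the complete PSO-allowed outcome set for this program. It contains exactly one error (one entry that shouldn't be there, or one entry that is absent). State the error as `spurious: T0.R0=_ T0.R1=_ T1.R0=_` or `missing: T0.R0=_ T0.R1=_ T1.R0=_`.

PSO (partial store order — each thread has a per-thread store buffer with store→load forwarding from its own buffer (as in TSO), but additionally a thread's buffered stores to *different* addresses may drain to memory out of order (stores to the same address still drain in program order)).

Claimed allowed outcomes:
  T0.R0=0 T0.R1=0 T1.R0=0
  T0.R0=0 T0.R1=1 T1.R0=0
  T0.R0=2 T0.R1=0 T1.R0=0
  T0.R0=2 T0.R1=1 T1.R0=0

outcome vector order: (T0.R0,T0.R1,T1.R0)
PSO (5): 000; 002; 010; 200; 210
PSO∖claimed = {002}

missing: T0.R0=0 T0.R1=0 T1.R0=2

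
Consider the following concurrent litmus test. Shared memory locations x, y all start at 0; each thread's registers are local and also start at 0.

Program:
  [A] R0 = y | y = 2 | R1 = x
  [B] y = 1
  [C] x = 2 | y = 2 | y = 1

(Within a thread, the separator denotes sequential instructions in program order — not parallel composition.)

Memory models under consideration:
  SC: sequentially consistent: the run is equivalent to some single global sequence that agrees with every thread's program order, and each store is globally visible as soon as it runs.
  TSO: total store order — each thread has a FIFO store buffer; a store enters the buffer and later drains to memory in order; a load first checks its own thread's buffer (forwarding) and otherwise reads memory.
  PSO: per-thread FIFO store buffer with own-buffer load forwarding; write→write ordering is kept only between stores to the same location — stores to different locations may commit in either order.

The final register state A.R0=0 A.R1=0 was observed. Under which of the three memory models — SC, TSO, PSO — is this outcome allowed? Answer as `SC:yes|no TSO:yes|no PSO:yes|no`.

outcome vector order: (A.R0,A.R1)
under SC → 00; 02; 10; 12; 22
under TSO → 00; 02; 10; 12; 22
under PSO → 00; 02; 10; 12; 20; 22
target 00 ∈ {SC,TSO,PSO}

SC:yes TSO:yes PSO:yes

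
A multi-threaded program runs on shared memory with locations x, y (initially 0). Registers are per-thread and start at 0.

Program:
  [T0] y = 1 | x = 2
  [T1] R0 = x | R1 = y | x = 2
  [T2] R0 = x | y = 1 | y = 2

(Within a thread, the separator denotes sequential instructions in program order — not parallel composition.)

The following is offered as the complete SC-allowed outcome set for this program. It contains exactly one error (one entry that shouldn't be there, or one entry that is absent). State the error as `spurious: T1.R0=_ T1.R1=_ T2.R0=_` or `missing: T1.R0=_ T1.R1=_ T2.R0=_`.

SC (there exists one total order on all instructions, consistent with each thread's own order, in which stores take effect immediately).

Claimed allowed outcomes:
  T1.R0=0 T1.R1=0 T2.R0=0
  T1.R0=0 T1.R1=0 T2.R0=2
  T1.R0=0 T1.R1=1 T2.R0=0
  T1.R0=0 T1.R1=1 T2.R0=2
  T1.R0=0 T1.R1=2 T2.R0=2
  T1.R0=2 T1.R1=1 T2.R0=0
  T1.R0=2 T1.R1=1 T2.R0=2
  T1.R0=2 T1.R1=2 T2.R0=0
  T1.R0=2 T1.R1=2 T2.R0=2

missing: T1.R0=0 T1.R1=2 T2.R0=0

outcome vector order: (T1.R0,T1.R1,T2.R0)
under SC → 000 002 010 012 020 022 210 212 220 222
SC∖claimed = {020}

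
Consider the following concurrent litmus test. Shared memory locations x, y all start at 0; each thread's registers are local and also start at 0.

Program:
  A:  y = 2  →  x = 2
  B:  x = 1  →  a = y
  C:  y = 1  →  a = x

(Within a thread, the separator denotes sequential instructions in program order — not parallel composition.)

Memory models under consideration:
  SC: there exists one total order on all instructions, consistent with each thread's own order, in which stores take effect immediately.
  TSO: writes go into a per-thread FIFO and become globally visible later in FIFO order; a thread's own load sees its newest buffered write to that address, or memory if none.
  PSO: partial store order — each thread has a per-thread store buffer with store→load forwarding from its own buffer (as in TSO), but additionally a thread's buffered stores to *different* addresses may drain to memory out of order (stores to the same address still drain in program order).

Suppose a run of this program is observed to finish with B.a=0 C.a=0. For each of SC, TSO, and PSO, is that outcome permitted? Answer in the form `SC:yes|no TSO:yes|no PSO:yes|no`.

SC:no TSO:yes PSO:yes

outcome vector order: (B.a,C.a)
under SC → (0,1), (0,2), (1,0), (1,1), (1,2), (2,0), (2,1), (2,2)
under TSO → (0,0), (0,1), (0,2), (1,0), (1,1), (1,2), (2,0), (2,1), (2,2)
under PSO → (0,0), (0,1), (0,2), (1,0), (1,1), (1,2), (2,0), (2,1), (2,2)
target (0,0) ∈ {TSO,PSO}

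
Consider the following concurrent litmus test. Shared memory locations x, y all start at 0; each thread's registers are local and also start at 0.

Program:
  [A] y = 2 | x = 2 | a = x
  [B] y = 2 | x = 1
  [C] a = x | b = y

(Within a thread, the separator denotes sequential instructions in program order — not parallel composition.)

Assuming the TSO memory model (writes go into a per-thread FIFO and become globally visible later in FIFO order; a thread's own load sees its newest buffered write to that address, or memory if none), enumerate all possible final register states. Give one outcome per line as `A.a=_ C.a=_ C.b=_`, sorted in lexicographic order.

outcome vector order: (A.a,C.a,C.b)
|TSO outcomes| = 8

A.a=1 C.a=0 C.b=0
A.a=1 C.a=0 C.b=2
A.a=1 C.a=1 C.b=2
A.a=1 C.a=2 C.b=2
A.a=2 C.a=0 C.b=0
A.a=2 C.a=0 C.b=2
A.a=2 C.a=1 C.b=2
A.a=2 C.a=2 C.b=2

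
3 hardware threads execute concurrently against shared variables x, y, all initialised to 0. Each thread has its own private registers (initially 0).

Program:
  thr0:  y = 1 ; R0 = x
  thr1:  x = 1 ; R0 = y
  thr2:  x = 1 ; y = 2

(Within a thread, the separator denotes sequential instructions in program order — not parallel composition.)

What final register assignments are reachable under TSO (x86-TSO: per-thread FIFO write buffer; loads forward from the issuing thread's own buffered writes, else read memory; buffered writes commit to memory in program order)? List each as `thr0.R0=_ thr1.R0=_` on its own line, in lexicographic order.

outcome vector order: (thr0.R0,thr1.R0)
|TSO outcomes| = 6

thr0.R0=0 thr1.R0=0
thr0.R0=0 thr1.R0=1
thr0.R0=0 thr1.R0=2
thr0.R0=1 thr1.R0=0
thr0.R0=1 thr1.R0=1
thr0.R0=1 thr1.R0=2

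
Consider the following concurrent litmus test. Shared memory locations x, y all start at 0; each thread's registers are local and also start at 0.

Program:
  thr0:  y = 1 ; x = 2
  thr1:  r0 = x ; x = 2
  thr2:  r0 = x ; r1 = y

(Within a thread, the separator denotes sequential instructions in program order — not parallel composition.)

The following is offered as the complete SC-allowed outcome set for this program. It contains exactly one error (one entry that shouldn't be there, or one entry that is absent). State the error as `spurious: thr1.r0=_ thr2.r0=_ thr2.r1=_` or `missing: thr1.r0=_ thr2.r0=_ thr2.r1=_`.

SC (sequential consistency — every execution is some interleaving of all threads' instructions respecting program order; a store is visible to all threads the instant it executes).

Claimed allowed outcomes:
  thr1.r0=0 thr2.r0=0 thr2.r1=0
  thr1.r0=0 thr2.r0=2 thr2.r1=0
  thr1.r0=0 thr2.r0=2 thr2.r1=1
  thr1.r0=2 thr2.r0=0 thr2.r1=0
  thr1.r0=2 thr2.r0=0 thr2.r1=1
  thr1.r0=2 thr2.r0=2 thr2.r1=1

missing: thr1.r0=0 thr2.r0=0 thr2.r1=1

outcome vector order: (thr1.r0,thr2.r0,thr2.r1)
under SC → (0,0,0); (0,0,1); (0,2,0); (0,2,1); (2,0,0); (2,0,1); (2,2,1)
SC∖claimed = {(0,0,1)}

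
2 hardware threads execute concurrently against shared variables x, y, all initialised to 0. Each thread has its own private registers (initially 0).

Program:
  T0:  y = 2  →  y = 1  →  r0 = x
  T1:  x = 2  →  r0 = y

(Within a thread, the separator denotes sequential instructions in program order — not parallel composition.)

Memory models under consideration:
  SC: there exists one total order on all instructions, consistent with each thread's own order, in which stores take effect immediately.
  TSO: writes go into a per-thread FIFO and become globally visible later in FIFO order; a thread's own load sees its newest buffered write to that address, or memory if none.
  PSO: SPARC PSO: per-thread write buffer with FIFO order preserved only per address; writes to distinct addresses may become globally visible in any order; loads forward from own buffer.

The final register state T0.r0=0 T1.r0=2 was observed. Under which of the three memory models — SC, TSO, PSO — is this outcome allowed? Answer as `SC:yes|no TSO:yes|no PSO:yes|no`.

SC:no TSO:yes PSO:yes

outcome vector order: (T0.r0,T1.r0)
under SC → 0/1; 2/0; 2/1; 2/2
under TSO → 0/0; 0/1; 0/2; 2/0; 2/1; 2/2
under PSO → 0/0; 0/1; 0/2; 2/0; 2/1; 2/2
target 0/2 ∈ {TSO,PSO}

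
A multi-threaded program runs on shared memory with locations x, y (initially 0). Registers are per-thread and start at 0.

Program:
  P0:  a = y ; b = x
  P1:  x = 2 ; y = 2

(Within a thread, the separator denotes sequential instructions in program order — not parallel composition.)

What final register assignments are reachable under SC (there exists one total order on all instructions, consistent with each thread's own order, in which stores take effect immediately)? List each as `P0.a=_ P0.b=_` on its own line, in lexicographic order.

outcome vector order: (P0.a,P0.b)
|SC outcomes| = 3

P0.a=0 P0.b=0
P0.a=0 P0.b=2
P0.a=2 P0.b=2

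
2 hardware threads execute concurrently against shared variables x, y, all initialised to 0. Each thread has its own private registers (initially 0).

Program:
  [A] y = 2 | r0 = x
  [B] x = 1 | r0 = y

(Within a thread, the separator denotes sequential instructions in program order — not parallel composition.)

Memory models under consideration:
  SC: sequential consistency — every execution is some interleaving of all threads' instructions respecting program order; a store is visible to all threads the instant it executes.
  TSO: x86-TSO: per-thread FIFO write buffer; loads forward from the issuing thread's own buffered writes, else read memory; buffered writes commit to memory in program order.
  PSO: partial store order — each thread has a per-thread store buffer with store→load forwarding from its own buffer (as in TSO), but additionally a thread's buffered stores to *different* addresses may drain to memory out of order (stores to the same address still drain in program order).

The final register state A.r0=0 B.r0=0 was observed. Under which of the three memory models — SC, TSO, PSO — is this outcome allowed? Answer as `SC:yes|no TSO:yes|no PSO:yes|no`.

SC:no TSO:yes PSO:yes

outcome vector order: (A.r0,B.r0)
SC (3): 0/2; 1/0; 1/2
TSO (4): 0/0; 0/2; 1/0; 1/2
PSO (4): 0/0; 0/2; 1/0; 1/2
target 0/0 ∈ {TSO,PSO}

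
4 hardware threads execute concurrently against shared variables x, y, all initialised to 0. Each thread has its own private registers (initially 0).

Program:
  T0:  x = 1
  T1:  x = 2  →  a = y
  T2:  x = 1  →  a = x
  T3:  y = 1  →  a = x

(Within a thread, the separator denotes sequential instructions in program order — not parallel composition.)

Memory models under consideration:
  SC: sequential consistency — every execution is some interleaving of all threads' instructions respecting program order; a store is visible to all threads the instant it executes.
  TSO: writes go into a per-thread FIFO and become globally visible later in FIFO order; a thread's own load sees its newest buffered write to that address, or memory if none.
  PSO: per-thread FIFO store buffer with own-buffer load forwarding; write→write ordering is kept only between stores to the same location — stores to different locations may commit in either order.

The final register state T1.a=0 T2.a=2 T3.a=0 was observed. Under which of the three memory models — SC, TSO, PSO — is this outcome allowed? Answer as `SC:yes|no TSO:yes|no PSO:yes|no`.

outcome vector order: (T1.a,T2.a,T3.a)
SC (10): 0/1/1 0/1/2 0/2/1 0/2/2 1/1/0 1/1/1 1/1/2 1/2/0 1/2/1 1/2/2
TSO (12): 0/1/0 0/1/1 0/1/2 0/2/0 0/2/1 0/2/2 1/1/0 1/1/1 1/1/2 1/2/0 1/2/1 1/2/2
PSO (12): 0/1/0 0/1/1 0/1/2 0/2/0 0/2/1 0/2/2 1/1/0 1/1/1 1/1/2 1/2/0 1/2/1 1/2/2
target 0/2/0 ∈ {TSO,PSO}

SC:no TSO:yes PSO:yes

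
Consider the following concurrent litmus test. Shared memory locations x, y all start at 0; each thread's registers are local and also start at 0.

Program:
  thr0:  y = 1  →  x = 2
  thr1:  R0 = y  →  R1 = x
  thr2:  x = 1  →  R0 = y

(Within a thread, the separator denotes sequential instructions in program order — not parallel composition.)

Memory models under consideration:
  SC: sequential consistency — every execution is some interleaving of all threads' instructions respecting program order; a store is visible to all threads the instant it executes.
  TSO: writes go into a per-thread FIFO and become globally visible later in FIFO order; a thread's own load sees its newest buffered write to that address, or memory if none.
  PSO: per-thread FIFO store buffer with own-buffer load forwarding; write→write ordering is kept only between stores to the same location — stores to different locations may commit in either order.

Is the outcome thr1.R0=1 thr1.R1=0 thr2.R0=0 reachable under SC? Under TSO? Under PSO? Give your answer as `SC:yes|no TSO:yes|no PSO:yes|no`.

SC:no TSO:yes PSO:yes

outcome vector order: (thr1.R0,thr1.R1,thr2.R0)
[SC] allowed = {000, 001, 010, 011, 020, 021, 101, 110, 111, 120, 121}
[TSO] allowed = {000, 001, 010, 011, 020, 021, 100, 101, 110, 111, 120, 121}
[PSO] allowed = {000, 001, 010, 011, 020, 021, 100, 101, 110, 111, 120, 121}
target 100 ∈ {TSO,PSO}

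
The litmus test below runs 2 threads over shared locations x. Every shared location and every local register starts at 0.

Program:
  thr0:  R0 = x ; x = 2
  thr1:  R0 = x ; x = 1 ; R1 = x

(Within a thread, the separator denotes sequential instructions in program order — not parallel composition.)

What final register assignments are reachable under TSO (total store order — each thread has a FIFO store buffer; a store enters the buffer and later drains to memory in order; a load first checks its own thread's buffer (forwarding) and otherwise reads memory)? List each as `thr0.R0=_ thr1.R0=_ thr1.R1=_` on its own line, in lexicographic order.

thr0.R0=0 thr1.R0=0 thr1.R1=1
thr0.R0=0 thr1.R0=0 thr1.R1=2
thr0.R0=0 thr1.R0=2 thr1.R1=1
thr0.R0=1 thr1.R0=0 thr1.R1=1
thr0.R0=1 thr1.R0=0 thr1.R1=2

outcome vector order: (thr0.R0,thr1.R0,thr1.R1)
|TSO outcomes| = 5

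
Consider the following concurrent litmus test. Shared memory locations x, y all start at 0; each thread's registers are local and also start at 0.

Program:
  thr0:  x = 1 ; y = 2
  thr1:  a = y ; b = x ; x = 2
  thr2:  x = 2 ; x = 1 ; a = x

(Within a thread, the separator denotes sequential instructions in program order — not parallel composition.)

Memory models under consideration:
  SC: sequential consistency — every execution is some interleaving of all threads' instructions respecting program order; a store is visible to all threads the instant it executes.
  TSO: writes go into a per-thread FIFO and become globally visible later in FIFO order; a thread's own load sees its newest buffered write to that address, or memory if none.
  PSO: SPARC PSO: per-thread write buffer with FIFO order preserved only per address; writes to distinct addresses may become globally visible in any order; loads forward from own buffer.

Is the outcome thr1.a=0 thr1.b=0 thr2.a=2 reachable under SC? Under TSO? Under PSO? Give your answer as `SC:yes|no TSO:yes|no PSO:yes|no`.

outcome vector order: (thr1.a,thr1.b,thr2.a)
under SC → <0 0 1> <0 0 2> <0 1 1> <0 1 2> <0 2 1> <0 2 2> <2 1 1> <2 1 2> <2 2 1> <2 2 2>
under TSO → <0 0 1> <0 0 2> <0 1 1> <0 1 2> <0 2 1> <0 2 2> <2 1 1> <2 1 2> <2 2 1> <2 2 2>
under PSO → <0 0 1> <0 0 2> <0 1 1> <0 1 2> <0 2 1> <0 2 2> <2 0 1> <2 0 2> <2 1 1> <2 1 2> <2 2 1> <2 2 2>
target <0 0 2> ∈ {SC,TSO,PSO}

SC:yes TSO:yes PSO:yes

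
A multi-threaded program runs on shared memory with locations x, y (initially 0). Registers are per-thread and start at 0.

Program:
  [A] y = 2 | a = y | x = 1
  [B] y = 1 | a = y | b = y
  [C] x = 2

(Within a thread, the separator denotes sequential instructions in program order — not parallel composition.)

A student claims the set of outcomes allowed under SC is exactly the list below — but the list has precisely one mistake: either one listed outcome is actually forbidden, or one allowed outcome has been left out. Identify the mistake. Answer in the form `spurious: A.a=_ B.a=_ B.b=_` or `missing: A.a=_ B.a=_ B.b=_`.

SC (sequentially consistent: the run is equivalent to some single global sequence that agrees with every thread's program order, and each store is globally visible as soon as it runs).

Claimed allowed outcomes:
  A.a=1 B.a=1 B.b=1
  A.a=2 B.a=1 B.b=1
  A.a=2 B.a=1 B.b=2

missing: A.a=2 B.a=2 B.b=2

outcome vector order: (A.a,B.a,B.b)
[SC] allowed = {111, 211, 212, 222}
SC∖claimed = {222}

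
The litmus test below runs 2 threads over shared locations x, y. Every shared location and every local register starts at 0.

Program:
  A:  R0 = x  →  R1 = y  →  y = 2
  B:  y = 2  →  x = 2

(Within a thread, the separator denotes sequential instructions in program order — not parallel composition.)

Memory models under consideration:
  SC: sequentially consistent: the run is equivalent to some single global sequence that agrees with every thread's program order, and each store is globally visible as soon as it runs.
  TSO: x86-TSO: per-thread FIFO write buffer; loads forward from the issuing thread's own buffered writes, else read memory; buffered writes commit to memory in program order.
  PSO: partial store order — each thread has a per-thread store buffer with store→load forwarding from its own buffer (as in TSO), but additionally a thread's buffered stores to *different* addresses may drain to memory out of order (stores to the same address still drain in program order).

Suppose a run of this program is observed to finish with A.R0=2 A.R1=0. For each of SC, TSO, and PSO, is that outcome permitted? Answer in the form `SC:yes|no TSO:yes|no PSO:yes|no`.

outcome vector order: (A.R0,A.R1)
SC (3): 0/0 0/2 2/2
TSO (3): 0/0 0/2 2/2
PSO (4): 0/0 0/2 2/0 2/2
target 2/0 ∈ {PSO}

SC:no TSO:no PSO:yes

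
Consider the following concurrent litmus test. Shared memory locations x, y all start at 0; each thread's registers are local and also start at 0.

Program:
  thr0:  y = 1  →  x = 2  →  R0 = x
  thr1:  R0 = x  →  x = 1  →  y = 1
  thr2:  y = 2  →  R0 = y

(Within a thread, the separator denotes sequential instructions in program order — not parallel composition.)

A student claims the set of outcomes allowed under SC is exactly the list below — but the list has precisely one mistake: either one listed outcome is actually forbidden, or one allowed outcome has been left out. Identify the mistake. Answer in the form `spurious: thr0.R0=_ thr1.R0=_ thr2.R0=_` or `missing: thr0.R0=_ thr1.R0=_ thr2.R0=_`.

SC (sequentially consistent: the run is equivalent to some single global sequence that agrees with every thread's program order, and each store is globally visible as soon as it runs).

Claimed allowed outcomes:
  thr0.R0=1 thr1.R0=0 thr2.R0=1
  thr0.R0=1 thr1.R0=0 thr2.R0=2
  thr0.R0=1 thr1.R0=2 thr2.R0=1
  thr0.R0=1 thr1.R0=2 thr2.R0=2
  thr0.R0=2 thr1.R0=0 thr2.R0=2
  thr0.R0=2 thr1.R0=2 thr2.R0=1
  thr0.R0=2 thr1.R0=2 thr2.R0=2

missing: thr0.R0=2 thr1.R0=0 thr2.R0=1

outcome vector order: (thr0.R0,thr1.R0,thr2.R0)
under SC → <1 0 1>; <1 0 2>; <1 2 1>; <1 2 2>; <2 0 1>; <2 0 2>; <2 2 1>; <2 2 2>
SC∖claimed = {<2 0 1>}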